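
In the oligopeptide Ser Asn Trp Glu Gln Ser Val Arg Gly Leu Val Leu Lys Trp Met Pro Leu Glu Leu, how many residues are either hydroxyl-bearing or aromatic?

Hydroxyl-bearing: S, T, Y. Aromatic: F, W, Y.
Hydroxyl-bearing residues here: Ser1, Ser6 (2).
Aromatic residues here: Trp3, Trp14 (2).
(Y belongs to both groups, but none appear in this sequence.) Total = 2 + 2 = 4.

4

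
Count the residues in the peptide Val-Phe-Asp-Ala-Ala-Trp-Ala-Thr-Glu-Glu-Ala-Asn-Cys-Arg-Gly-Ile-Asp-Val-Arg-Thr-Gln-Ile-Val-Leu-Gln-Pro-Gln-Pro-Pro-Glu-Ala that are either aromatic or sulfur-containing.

Aromatic: F, W, Y. Sulfur-containing: C, M.
Aromatic residues here: Phe2, Trp6 (2).
Sulfur-containing residues here: Cys13 (1).
The two groups share no amino acid, so total = 2 + 1 = 3.

3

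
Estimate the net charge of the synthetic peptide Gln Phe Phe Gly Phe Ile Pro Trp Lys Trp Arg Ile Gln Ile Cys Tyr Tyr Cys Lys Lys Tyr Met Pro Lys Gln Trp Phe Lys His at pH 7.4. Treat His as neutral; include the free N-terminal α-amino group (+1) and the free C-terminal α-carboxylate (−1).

+6

The side chains ionized at physiological pH are Lys/Arg (+1) and Asp/Glu (−1); with His treated as neutral, nothing else contributes.
Positive (K, R): Lys9, Arg11, Lys19, Lys20, Lys24, Lys28 → +6.
Negative (D, E): none → −0.
The N-terminus (+1) and C-terminus (−1) cancel.
Net charge = (+6) + (−0) = +6.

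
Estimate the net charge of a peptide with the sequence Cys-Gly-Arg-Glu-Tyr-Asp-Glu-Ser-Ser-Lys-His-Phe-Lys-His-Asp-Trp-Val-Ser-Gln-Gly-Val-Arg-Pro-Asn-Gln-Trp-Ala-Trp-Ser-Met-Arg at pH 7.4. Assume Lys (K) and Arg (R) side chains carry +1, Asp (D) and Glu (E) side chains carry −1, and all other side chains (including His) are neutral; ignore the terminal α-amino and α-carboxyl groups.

Positive (K, R): Arg3, Lys10, Lys13, Arg22, Arg31 → +5.
Negative (D, E): Glu4, Asp6, Glu7, Asp15 → −4.
Net charge = (+5) + (−4) = +1.

+1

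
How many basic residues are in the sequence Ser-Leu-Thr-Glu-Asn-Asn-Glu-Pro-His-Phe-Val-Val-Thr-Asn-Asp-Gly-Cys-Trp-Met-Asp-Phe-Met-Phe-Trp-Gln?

1

K, R, and H are the three residues with basic side chains (ε-amine, guanidinium, and imidazole respectively).
Matching residues: His9.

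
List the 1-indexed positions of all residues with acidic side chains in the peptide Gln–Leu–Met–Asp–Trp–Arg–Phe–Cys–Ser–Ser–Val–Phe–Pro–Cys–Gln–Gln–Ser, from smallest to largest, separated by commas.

Aspartate (D) and glutamate (E) have carboxylic-acid side chains and are the acidic amino acids.
Matching residues: Asp4.

4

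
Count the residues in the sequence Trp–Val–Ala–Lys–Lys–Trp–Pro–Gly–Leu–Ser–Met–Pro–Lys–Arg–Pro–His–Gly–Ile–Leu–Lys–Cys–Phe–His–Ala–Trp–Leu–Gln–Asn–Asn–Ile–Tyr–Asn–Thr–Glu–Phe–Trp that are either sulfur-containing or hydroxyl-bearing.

Sulfur-containing: C, M. Hydroxyl-bearing: S, T, Y.
Sulfur-containing residues here: Met11, Cys21 (2).
Hydroxyl-bearing residues here: Ser10, Tyr31, Thr33 (3).
The two groups share no amino acid, so total = 2 + 3 = 5.

5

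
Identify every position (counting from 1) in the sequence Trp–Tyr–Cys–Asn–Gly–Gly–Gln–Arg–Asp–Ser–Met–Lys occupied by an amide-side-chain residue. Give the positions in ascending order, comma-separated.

Only N (asparagine) and Q (glutamine) carry a side-chain carboxamide.
Matching residues: Asn4, Gln7.

4, 7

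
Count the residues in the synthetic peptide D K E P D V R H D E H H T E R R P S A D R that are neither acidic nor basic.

Acidic: D, E. Basic: K, R, H. All other residues are neither.
Matching residues: P4, V6, T13, P17, S18, A19.

6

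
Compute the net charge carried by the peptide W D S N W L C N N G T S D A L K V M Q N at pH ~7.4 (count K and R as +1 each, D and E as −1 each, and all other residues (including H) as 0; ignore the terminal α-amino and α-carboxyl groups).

Positive (K, R): K16 → +1.
Negative (D, E): D2, D13 → −2.
Net charge = (+1) + (−2) = −1.

-1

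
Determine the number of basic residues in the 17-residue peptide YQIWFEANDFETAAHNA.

The basic amino acids are Lys (K), Arg (R), and His (H).
Matching residues: H15.

1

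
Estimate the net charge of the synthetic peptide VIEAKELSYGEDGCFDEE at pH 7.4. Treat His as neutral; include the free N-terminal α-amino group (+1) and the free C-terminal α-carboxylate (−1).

-6

At pH ~7.4 the Lys and Arg side chains are protonated (+1), the Asp and Glu side chains are deprotonated (−1), and with His taken as neutral all other side chains carry no charge.
Positive (K, R): K5 → +1.
Negative (D, E): E3, E6, E11, D12, D16, E17, E18 → −7.
The N-terminus (+1) and C-terminus (−1) cancel.
Net charge = (+1) + (−7) = −6.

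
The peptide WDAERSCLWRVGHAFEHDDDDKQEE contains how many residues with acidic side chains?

The acidic residues are Asp (D) and Glu (E), whose side chains end in a carboxylate group.
Matching residues: D2, E4, E16, D18, D19, D20, D21, E24, E25.

9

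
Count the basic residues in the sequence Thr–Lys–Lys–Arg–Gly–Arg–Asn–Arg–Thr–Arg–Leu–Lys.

7

Lysine (K), arginine (R), and histidine (H) have basic, nitrogen-containing side chains.
Matching residues: Lys2, Lys3, Arg4, Arg6, Arg8, Arg10, Lys12.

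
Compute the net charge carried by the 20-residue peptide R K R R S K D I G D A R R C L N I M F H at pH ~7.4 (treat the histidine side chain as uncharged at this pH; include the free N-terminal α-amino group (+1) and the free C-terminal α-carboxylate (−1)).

+5

The side chains ionized at physiological pH are Lys/Arg (+1) and Asp/Glu (−1); with His treated as neutral, nothing else contributes.
Positive (K, R): R1, K2, R3, R4, K6, R12, R13 → +7.
Negative (D, E): D7, D10 → −2.
The N-terminus (+1) and C-terminus (−1) cancel.
Net charge = (+7) + (−2) = +5.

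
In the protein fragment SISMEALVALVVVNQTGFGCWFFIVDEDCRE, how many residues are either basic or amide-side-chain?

Basic: H, K, R. Amide-side-chain: N, Q.
Basic residues here: R30 (1).
Amide-side-chain residues here: N14, Q15 (2).
The two groups share no amino acid, so total = 1 + 2 = 3.

3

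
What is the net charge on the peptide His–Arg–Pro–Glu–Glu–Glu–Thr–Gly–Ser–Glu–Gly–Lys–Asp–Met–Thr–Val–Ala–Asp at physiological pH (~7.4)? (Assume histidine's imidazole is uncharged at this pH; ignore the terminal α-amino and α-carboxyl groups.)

The side chains ionized at physiological pH are Lys/Arg (+1) and Asp/Glu (−1); with His treated as neutral, nothing else contributes.
Positive (K, R): Arg2, Lys12 → +2.
Negative (D, E): Glu4, Glu5, Glu6, Glu10, Asp13, Asp18 → −6.
Net charge = (+2) + (−6) = −4.

-4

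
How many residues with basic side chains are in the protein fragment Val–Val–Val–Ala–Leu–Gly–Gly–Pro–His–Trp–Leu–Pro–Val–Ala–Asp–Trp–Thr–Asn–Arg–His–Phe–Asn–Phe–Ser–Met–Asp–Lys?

4

Lysine (K), arginine (R), and histidine (H) have basic, nitrogen-containing side chains.
Matching residues: His9, Arg19, His20, Lys27.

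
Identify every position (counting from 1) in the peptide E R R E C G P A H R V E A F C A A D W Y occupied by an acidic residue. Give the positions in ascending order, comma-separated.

1, 4, 12, 18

Aspartate (D) and glutamate (E) have carboxylic-acid side chains and are the acidic amino acids.
Matching residues: E1, E4, E12, D18.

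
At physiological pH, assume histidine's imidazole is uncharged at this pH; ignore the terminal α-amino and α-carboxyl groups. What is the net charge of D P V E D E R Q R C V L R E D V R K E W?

Near pH 7.4, K and R contribute +1 each, D and E contribute −1 each, and every other side chain (His included, as stated) is uncharged.
Positive (K, R): R7, R9, R13, R17, K18 → +5.
Negative (D, E): D1, E4, D5, E6, E14, D15, E19 → −7.
Net charge = (+5) + (−7) = −2.

-2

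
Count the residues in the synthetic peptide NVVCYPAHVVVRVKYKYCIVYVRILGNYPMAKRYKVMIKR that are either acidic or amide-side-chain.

2

Acidic: D, E. Amide-side-chain: N, Q.
Acidic residues here: none (0).
Amide-side-chain residues here: N1, N27 (2).
The two groups share no amino acid, so total = 0 + 2 = 2.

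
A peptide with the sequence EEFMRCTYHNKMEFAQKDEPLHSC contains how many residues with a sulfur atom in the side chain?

Only Cys (C) and Met (M) have a sulfur atom in the side chain.
Matching residues: M4, C6, M12, C24.

4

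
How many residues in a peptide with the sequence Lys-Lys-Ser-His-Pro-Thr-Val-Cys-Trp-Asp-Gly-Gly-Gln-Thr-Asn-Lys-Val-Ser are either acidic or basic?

5

Acidic: D, E. Basic: H, K, R.
Acidic residues here: Asp10 (1).
Basic residues here: Lys1, Lys2, His4, Lys16 (4).
The two groups share no amino acid, so total = 1 + 4 = 5.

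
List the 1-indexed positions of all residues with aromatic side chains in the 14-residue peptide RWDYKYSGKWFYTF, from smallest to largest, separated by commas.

2, 4, 6, 10, 11, 12, 14

Phenylalanine (F), tryptophan (W), and tyrosine (Y) have aromatic ring side chains.
Matching residues: W2, Y4, Y6, W10, F11, Y12, F14.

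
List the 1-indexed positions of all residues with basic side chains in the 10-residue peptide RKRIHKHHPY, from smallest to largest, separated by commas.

The basic amino acids are Lys (K), Arg (R), and His (H).
Matching residues: R1, K2, R3, H5, K6, H7, H8.

1, 2, 3, 5, 6, 7, 8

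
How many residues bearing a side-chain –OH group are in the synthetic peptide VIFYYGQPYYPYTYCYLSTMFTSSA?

The –OH-bearing residues are Ser, Thr (aliphatic alcohols), and Tyr (phenol).
Matching residues: Y4, Y5, Y9, Y10, Y12, T13, Y14, Y16, S18, T19, T22, S23, S24.

13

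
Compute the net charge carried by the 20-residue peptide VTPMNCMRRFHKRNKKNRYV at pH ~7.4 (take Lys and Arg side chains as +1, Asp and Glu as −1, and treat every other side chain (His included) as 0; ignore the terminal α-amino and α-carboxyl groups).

Positive (K, R): R8, R9, K12, R13, K15, K16, R18 → +7.
Negative (D, E): none → −0.
Net charge = (+7) + (−0) = +7.

+7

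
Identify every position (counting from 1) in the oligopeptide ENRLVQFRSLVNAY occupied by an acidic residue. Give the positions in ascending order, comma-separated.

1

The acidic residues are Asp (D) and Glu (E), whose side chains end in a carboxylate group.
Matching residues: E1.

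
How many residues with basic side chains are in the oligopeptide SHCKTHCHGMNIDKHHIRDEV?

The basic amino acids are Lys (K), Arg (R), and His (H).
Matching residues: H2, K4, H6, H8, K14, H15, H16, R18.

8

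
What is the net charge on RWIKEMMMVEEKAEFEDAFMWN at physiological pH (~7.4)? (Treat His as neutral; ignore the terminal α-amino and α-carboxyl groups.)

-3

The side chains ionized at physiological pH are Lys/Arg (+1) and Asp/Glu (−1); with His treated as neutral, nothing else contributes.
Positive (K, R): R1, K4, K12 → +3.
Negative (D, E): E5, E10, E11, E14, E16, D17 → −6.
Net charge = (+3) + (−6) = −3.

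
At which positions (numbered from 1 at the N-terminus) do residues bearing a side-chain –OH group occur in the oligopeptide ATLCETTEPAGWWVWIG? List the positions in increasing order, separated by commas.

2, 6, 7

The –OH-bearing residues are Ser, Thr (aliphatic alcohols), and Tyr (phenol).
Matching residues: T2, T6, T7.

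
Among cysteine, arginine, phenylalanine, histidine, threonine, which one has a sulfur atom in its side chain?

The sulfur-bearing residues are cysteine (–SH) and methionine (–S–CH₃).
Of the listed options, only cysteine belongs to this group.

cysteine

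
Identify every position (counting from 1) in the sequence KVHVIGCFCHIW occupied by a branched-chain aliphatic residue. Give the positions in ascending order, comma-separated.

2, 4, 5, 11

The BCAAs are Val, Leu, and Ile — aliphatic side chains with a branch point.
Matching residues: V2, V4, I5, I11.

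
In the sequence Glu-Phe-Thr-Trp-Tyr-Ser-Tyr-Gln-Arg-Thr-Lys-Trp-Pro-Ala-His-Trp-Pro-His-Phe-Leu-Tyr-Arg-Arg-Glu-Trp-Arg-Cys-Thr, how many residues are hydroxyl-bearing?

7

S, T, and Y are the three residues with a side-chain hydroxyl.
Matching residues: Thr3, Tyr5, Ser6, Tyr7, Thr10, Tyr21, Thr28.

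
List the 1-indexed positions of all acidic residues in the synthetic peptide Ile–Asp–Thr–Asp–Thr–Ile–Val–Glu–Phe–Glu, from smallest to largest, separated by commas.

Only D (aspartate) and E (glutamate) carry a side-chain carboxylic acid.
Matching residues: Asp2, Asp4, Glu8, Glu10.

2, 4, 8, 10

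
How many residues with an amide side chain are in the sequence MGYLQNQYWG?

Only N (asparagine) and Q (glutamine) carry a side-chain carboxamide.
Matching residues: Q5, N6, Q7.

3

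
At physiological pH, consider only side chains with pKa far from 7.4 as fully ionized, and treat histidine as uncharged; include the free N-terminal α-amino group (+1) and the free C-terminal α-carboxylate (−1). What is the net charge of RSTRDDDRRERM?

Near pH 7.4, K and R contribute +1 each, D and E contribute −1 each, and every other side chain (His included, as stated) is uncharged.
Positive (K, R): R1, R4, R8, R9, R11 → +5.
Negative (D, E): D5, D6, D7, E10 → −4.
The N-terminus (+1) and C-terminus (−1) cancel.
Net charge = (+5) + (−4) = +1.

+1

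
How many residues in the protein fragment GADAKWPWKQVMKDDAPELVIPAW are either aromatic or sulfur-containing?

4

Aromatic: F, W, Y. Sulfur-containing: C, M.
Aromatic residues here: W6, W8, W24 (3).
Sulfur-containing residues here: M12 (1).
The two groups share no amino acid, so total = 3 + 1 = 4.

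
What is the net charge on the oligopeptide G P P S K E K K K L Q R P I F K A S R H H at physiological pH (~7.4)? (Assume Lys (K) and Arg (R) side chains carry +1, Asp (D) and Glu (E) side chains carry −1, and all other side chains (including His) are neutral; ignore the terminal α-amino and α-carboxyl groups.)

+6

Positive (K, R): K5, K7, K8, K9, R12, K16, R19 → +7.
Negative (D, E): E6 → −1.
Net charge = (+7) + (−1) = +6.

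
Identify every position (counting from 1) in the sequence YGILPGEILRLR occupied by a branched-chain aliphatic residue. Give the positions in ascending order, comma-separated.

The BCAAs are Val, Leu, and Ile — aliphatic side chains with a branch point.
Matching residues: I3, L4, I8, L9, L11.

3, 4, 8, 9, 11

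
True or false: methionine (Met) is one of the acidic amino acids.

False

The acidic residues are Asp (D) and Glu (E), whose side chains end in a carboxylate group.
Methionine is not in this group.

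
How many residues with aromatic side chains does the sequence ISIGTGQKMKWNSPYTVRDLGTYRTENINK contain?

3

Phenylalanine (F), tryptophan (W), and tyrosine (Y) have aromatic ring side chains.
Matching residues: W11, Y15, Y23.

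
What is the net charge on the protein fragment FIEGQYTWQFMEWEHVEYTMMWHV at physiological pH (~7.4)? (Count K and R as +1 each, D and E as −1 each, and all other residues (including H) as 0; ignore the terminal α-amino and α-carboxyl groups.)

-4

Positive (K, R): none → +0.
Negative (D, E): E3, E12, E14, E17 → −4.
Net charge = (+0) + (−4) = −4.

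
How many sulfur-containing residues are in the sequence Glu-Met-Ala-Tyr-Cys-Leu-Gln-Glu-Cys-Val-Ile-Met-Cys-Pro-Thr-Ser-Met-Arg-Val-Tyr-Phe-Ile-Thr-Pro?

The sulfur-bearing residues are cysteine (–SH) and methionine (–S–CH₃).
Matching residues: Met2, Cys5, Cys9, Met12, Cys13, Met17.

6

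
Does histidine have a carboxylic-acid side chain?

Only D (aspartate) and E (glutamate) carry a side-chain carboxylic acid.
Histidine is not in this group.

No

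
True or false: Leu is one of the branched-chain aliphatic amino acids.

V, L, and I make up the branched-chain aliphatic group.
Leucine is in this group.

True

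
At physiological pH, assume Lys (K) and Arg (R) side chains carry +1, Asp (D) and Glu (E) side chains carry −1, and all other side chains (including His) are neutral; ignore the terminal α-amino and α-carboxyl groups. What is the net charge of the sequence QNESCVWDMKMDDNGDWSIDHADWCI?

-6

Positive (K, R): K10 → +1.
Negative (D, E): E3, D8, D12, D13, D16, D20, D23 → −7.
Net charge = (+1) + (−7) = −6.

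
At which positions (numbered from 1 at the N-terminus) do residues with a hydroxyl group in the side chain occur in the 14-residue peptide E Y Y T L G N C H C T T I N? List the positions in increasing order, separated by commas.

The –OH-bearing residues are Ser, Thr (aliphatic alcohols), and Tyr (phenol).
Matching residues: Y2, Y3, T4, T11, T12.

2, 3, 4, 11, 12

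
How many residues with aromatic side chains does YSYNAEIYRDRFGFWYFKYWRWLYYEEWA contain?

F, W, and Y each carry an aromatic ring on the side chain.
Matching residues: Y1, Y3, Y8, F12, F14, W15, Y16, F17, Y19, W20, W22, Y24, Y25, W28.

14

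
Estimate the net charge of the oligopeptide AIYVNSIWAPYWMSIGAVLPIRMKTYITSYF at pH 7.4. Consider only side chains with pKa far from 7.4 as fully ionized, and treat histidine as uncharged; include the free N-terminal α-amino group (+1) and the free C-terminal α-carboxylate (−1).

Near pH 7.4, K and R contribute +1 each, D and E contribute −1 each, and every other side chain (His included, as stated) is uncharged.
Positive (K, R): R22, K24 → +2.
Negative (D, E): none → −0.
The N-terminus (+1) and C-terminus (−1) cancel.
Net charge = (+2) + (−0) = +2.

+2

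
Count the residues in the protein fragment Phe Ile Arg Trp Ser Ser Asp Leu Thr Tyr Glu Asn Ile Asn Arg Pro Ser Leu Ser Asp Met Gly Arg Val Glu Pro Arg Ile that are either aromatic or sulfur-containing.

Aromatic: F, W, Y. Sulfur-containing: C, M.
Aromatic residues here: Phe1, Trp4, Tyr10 (3).
Sulfur-containing residues here: Met21 (1).
The two groups share no amino acid, so total = 3 + 1 = 4.

4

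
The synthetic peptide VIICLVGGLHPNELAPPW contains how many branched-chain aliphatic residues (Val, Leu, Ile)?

Matching residues: V1, I2, I3, L5, V6, L9, L14.

7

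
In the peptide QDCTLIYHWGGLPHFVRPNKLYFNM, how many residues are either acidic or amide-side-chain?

4

Acidic: D, E. Amide-side-chain: N, Q.
Acidic residues here: D2 (1).
Amide-side-chain residues here: Q1, N19, N24 (3).
The two groups share no amino acid, so total = 1 + 3 = 4.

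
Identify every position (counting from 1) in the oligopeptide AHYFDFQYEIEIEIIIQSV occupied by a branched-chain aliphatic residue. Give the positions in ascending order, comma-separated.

10, 12, 14, 15, 16, 19

V, L, and I make up the branched-chain aliphatic group.
Matching residues: I10, I12, I14, I15, I16, V19.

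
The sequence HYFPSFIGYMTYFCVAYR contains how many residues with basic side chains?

K, R, and H are the three residues with basic side chains (ε-amine, guanidinium, and imidazole respectively).
Matching residues: H1, R18.

2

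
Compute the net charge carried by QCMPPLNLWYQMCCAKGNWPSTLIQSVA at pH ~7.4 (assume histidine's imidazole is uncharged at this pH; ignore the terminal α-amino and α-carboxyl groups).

At pH ~7.4 the Lys and Arg side chains are protonated (+1), the Asp and Glu side chains are deprotonated (−1), and with His taken as neutral all other side chains carry no charge.
Positive (K, R): K16 → +1.
Negative (D, E): none → −0.
Net charge = (+1) + (−0) = +1.

+1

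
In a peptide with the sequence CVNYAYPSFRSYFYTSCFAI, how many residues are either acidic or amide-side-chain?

1

Acidic: D, E. Amide-side-chain: N, Q.
Acidic residues here: none (0).
Amide-side-chain residues here: N3 (1).
The two groups share no amino acid, so total = 0 + 1 = 1.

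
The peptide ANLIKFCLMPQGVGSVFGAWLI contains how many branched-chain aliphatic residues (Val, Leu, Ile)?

Matching residues: L3, I4, L8, V13, V16, L21, I22.

7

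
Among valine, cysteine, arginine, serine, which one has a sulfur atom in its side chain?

cysteine

Only Cys (C) and Met (M) have a sulfur atom in the side chain.
Of the listed options, only cysteine belongs to this group.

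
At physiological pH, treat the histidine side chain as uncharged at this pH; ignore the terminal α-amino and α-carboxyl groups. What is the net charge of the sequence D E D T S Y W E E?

-5

The side chains ionized at physiological pH are Lys/Arg (+1) and Asp/Glu (−1); with His treated as neutral, nothing else contributes.
Positive (K, R): none → +0.
Negative (D, E): D1, E2, D3, E8, E9 → −5.
Net charge = (+0) + (−5) = −5.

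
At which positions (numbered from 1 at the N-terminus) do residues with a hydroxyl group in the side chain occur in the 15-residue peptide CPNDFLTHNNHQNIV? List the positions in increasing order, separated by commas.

Serine (S), threonine (T), and tyrosine (Y) each carry a hydroxyl group on the side chain.
Matching residues: T7.

7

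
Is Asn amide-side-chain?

Asparagine (N) and glutamine (Q) have uncharged amide side chains.
Asparagine is in this group.

Yes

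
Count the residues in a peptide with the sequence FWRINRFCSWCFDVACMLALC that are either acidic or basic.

Acidic: D, E. Basic: H, K, R.
Acidic residues here: D13 (1).
Basic residues here: R3, R6 (2).
The two groups share no amino acid, so total = 1 + 2 = 3.

3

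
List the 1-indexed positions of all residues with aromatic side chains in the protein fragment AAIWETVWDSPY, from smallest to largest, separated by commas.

F, W, and Y each carry an aromatic ring on the side chain.
Matching residues: W4, W8, Y12.

4, 8, 12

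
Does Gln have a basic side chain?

No

K, R, and H are the three residues with basic side chains (ε-amine, guanidinium, and imidazole respectively).
Glutamine is not in this group.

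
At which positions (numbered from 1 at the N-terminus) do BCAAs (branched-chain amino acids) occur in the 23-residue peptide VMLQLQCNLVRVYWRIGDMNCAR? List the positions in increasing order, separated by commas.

Valine (V), leucine (L), and isoleucine (I) are the branched-chain amino acids.
Matching residues: V1, L3, L5, L9, V10, V12, I16.

1, 3, 5, 9, 10, 12, 16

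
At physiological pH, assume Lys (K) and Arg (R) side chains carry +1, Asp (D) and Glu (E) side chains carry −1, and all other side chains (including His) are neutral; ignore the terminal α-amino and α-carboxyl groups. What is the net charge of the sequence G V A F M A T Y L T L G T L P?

0

Positive (K, R): none → +0.
Negative (D, E): none → −0.
Net charge = (+0) + (−0) = 0.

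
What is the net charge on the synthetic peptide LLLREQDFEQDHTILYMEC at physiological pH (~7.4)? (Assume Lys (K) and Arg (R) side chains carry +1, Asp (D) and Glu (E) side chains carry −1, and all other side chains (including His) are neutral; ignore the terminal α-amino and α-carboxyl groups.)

-4

Positive (K, R): R4 → +1.
Negative (D, E): E5, D7, E9, D11, E18 → −5.
Net charge = (+1) + (−5) = −4.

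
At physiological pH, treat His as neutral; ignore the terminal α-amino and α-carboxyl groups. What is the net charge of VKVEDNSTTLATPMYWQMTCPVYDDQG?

-3

At pH ~7.4 the Lys and Arg side chains are protonated (+1), the Asp and Glu side chains are deprotonated (−1), and with His taken as neutral all other side chains carry no charge.
Positive (K, R): K2 → +1.
Negative (D, E): E4, D5, D24, D25 → −4.
Net charge = (+1) + (−4) = −3.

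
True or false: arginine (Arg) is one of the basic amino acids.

True

The basic amino acids are Lys (K), Arg (R), and His (H).
Arginine is in this group.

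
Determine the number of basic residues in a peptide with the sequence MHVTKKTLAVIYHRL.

K, R, and H are the three residues with basic side chains (ε-amine, guanidinium, and imidazole respectively).
Matching residues: H2, K5, K6, H13, R14.

5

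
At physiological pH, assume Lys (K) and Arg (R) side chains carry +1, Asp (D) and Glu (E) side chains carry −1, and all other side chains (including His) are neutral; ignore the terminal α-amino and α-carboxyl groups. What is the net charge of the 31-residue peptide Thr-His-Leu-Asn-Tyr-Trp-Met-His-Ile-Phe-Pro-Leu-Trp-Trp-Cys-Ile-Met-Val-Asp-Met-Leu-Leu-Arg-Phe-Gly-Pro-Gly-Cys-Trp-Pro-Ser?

Positive (K, R): Arg23 → +1.
Negative (D, E): Asp19 → −1.
Net charge = (+1) + (−1) = 0.

0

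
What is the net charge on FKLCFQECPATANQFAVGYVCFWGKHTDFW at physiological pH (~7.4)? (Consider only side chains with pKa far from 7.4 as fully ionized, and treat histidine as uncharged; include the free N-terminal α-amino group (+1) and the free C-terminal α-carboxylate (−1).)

0

At pH ~7.4 the Lys and Arg side chains are protonated (+1), the Asp and Glu side chains are deprotonated (−1), and with His taken as neutral all other side chains carry no charge.
Positive (K, R): K2, K25 → +2.
Negative (D, E): E7, D28 → −2.
The N-terminus (+1) and C-terminus (−1) cancel.
Net charge = (+2) + (−2) = 0.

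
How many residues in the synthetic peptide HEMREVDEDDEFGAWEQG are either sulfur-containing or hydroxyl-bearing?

1

Sulfur-containing: C, M. Hydroxyl-bearing: S, T, Y.
Sulfur-containing residues here: M3 (1).
Hydroxyl-bearing residues here: none (0).
The two groups share no amino acid, so total = 1 + 0 = 1.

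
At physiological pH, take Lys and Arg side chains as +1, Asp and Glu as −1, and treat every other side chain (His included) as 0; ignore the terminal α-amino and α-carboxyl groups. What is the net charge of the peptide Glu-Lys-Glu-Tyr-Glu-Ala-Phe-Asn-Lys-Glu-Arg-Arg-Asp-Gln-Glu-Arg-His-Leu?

Positive (K, R): Lys2, Lys9, Arg11, Arg12, Arg16 → +5.
Negative (D, E): Glu1, Glu3, Glu5, Glu10, Asp13, Glu15 → −6.
Net charge = (+5) + (−6) = −1.

-1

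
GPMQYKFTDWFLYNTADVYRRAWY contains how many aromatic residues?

8

Phenylalanine (F), tryptophan (W), and tyrosine (Y) have aromatic ring side chains.
Matching residues: Y5, F7, W10, F11, Y13, Y19, W23, Y24.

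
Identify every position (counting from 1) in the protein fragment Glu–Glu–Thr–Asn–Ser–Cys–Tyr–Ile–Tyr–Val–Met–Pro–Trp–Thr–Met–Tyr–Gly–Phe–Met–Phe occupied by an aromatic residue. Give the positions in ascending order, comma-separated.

7, 9, 13, 16, 18, 20

F, W, and Y each carry an aromatic ring on the side chain.
Matching residues: Tyr7, Tyr9, Trp13, Tyr16, Phe18, Phe20.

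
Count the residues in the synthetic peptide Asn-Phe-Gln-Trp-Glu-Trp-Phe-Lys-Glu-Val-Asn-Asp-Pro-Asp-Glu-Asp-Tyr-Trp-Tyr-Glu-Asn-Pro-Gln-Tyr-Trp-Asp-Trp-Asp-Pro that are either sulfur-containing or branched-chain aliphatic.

Sulfur-containing: C, M. Branched-chain aliphatic: I, L, V.
Sulfur-containing residues here: none (0).
Branched-chain aliphatic residues here: Val10 (1).
The two groups share no amino acid, so total = 0 + 1 = 1.

1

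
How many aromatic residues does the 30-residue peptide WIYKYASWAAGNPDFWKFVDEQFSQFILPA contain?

F, W, and Y each carry an aromatic ring on the side chain.
Matching residues: W1, Y3, Y5, W8, F15, W16, F18, F23, F26.

9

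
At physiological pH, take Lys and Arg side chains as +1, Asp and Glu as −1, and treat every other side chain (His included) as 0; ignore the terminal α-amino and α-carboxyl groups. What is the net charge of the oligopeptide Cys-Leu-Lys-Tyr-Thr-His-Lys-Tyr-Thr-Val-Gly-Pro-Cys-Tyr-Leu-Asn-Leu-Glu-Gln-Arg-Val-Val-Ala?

Positive (K, R): Lys3, Lys7, Arg20 → +3.
Negative (D, E): Glu18 → −1.
Net charge = (+3) + (−1) = +2.

+2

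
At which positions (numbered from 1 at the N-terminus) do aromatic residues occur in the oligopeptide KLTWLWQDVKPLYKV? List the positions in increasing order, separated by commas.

F, W, and Y each carry an aromatic ring on the side chain.
Matching residues: W4, W6, Y13.

4, 6, 13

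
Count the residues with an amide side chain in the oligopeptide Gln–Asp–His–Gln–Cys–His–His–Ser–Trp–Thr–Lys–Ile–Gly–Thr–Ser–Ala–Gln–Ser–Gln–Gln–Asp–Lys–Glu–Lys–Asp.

5

Asparagine (N) and glutamine (Q) have uncharged amide side chains.
Matching residues: Gln1, Gln4, Gln17, Gln19, Gln20.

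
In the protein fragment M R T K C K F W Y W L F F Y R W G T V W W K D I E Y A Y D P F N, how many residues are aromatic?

13

The aromatic amino acids are Phe (F, benzyl), Trp (W, indole), and Tyr (Y, phenol).
Matching residues: F7, W8, Y9, W10, F12, F13, Y14, W16, W20, W21, Y26, Y28, F31.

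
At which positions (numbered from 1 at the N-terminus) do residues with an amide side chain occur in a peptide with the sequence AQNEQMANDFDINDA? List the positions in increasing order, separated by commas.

Asparagine (N) and glutamine (Q) have uncharged amide side chains.
Matching residues: Q2, N3, Q5, N8, N13.

2, 3, 5, 8, 13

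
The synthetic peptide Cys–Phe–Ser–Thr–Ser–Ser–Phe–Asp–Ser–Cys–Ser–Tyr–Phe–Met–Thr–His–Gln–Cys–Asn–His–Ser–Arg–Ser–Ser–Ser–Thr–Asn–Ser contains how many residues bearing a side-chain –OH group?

14

The –OH-bearing residues are Ser, Thr (aliphatic alcohols), and Tyr (phenol).
Matching residues: Ser3, Thr4, Ser5, Ser6, Ser9, Ser11, Tyr12, Thr15, Ser21, Ser23, Ser24, Ser25, Thr26, Ser28.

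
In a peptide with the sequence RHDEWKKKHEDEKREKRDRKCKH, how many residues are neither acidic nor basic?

Acidic: D, E. Basic: K, R, H. All other residues are neither.
Matching residues: W5, C21.

2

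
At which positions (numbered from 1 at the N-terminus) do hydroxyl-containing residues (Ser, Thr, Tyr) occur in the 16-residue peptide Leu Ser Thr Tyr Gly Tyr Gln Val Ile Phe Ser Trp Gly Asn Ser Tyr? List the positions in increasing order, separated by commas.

2, 3, 4, 6, 11, 15, 16

Matching residues: Ser2, Thr3, Tyr4, Tyr6, Ser11, Ser15, Tyr16.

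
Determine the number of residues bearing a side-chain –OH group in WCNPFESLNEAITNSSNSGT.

6

The –OH-bearing residues are Ser, Thr (aliphatic alcohols), and Tyr (phenol).
Matching residues: S7, T13, S15, S16, S18, T20.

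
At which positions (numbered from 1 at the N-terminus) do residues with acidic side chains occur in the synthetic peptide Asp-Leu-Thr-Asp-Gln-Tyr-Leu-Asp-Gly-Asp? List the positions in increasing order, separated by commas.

1, 4, 8, 10

The acidic residues are Asp (D) and Glu (E), whose side chains end in a carboxylate group.
Matching residues: Asp1, Asp4, Asp8, Asp10.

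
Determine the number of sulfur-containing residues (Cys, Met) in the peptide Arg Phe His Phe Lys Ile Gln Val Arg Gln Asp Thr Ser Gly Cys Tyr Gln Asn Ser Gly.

Matching residues: Cys15.

1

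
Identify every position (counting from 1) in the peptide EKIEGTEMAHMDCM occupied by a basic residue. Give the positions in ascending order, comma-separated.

2, 10

K, R, and H are the three residues with basic side chains (ε-amine, guanidinium, and imidazole respectively).
Matching residues: K2, H10.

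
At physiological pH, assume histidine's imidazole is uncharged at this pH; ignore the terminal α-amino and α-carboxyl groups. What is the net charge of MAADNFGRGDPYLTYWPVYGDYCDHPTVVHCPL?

At pH ~7.4 the Lys and Arg side chains are protonated (+1), the Asp and Glu side chains are deprotonated (−1), and with His taken as neutral all other side chains carry no charge.
Positive (K, R): R8 → +1.
Negative (D, E): D4, D10, D21, D24 → −4.
Net charge = (+1) + (−4) = −3.

-3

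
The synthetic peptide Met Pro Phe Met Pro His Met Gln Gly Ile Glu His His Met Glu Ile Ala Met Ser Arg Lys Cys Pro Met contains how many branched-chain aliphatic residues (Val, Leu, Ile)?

2

Matching residues: Ile10, Ile16.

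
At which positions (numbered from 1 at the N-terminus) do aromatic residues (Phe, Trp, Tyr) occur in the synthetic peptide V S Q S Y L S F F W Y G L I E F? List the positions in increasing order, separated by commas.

5, 8, 9, 10, 11, 16

Matching residues: Y5, F8, F9, W10, Y11, F16.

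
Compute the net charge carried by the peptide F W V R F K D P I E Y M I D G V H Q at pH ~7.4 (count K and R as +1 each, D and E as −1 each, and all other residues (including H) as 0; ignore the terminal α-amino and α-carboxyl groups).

-1

Positive (K, R): R4, K6 → +2.
Negative (D, E): D7, E10, D14 → −3.
Net charge = (+2) + (−3) = −1.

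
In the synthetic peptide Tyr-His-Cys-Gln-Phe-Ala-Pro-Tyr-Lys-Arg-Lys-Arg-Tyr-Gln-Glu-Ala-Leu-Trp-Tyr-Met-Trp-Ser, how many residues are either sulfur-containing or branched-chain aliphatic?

Sulfur-containing: C, M. Branched-chain aliphatic: I, L, V.
Sulfur-containing residues here: Cys3, Met20 (2).
Branched-chain aliphatic residues here: Leu17 (1).
The two groups share no amino acid, so total = 2 + 1 = 3.

3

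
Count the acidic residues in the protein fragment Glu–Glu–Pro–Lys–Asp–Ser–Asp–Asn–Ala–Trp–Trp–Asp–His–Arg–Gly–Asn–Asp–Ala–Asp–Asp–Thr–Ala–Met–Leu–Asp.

The acidic residues are Asp (D) and Glu (E), whose side chains end in a carboxylate group.
Matching residues: Glu1, Glu2, Asp5, Asp7, Asp12, Asp17, Asp19, Asp20, Asp25.

9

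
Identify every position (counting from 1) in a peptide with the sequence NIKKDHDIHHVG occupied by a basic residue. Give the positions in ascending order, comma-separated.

3, 4, 6, 9, 10

The basic amino acids are Lys (K), Arg (R), and His (H).
Matching residues: K3, K4, H6, H9, H10.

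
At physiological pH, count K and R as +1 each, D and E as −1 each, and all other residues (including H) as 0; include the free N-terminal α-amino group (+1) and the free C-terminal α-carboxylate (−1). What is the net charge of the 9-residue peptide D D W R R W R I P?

+1

Positive (K, R): R4, R5, R7 → +3.
Negative (D, E): D1, D2 → −2.
The N-terminus (+1) and C-terminus (−1) cancel.
Net charge = (+3) + (−2) = +1.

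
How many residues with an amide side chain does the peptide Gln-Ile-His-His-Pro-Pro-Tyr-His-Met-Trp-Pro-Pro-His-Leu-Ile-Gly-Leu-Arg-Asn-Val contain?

2

The amide-side-chain residues are Asn (N) and Gln (Q).
Matching residues: Gln1, Asn19.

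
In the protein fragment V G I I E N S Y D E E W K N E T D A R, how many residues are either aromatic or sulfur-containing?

Aromatic: F, W, Y. Sulfur-containing: C, M.
Aromatic residues here: Y8, W12 (2).
Sulfur-containing residues here: none (0).
The two groups share no amino acid, so total = 2 + 0 = 2.

2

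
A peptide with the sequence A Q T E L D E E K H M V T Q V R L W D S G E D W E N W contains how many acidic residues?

Only D (aspartate) and E (glutamate) carry a side-chain carboxylic acid.
Matching residues: E4, D6, E7, E8, D19, E22, D23, E25.

8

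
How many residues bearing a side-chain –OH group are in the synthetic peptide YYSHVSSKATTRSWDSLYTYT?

13

S, T, and Y are the three residues with a side-chain hydroxyl.
Matching residues: Y1, Y2, S3, S6, S7, T10, T11, S13, S16, Y18, T19, Y20, T21.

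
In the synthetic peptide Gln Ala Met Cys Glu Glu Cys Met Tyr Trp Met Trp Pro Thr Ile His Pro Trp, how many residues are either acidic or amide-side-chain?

3

Acidic: D, E. Amide-side-chain: N, Q.
Acidic residues here: Glu5, Glu6 (2).
Amide-side-chain residues here: Gln1 (1).
The two groups share no amino acid, so total = 2 + 1 = 3.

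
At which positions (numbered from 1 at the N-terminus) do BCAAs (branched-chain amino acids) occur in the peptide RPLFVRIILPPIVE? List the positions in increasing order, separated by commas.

3, 5, 7, 8, 9, 12, 13

The BCAAs are Val, Leu, and Ile — aliphatic side chains with a branch point.
Matching residues: L3, V5, I7, I8, L9, I12, V13.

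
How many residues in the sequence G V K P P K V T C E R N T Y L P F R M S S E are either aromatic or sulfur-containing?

Aromatic: F, W, Y. Sulfur-containing: C, M.
Aromatic residues here: Y14, F17 (2).
Sulfur-containing residues here: C9, M19 (2).
The two groups share no amino acid, so total = 2 + 2 = 4.

4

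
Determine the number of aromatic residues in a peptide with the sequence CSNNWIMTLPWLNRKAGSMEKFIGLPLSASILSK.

F, W, and Y each carry an aromatic ring on the side chain.
Matching residues: W5, W11, F22.

3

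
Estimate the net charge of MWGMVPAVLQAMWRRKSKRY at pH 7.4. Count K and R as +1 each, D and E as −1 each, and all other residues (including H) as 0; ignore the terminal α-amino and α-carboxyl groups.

Positive (K, R): R14, R15, K16, K18, R19 → +5.
Negative (D, E): none → −0.
Net charge = (+5) + (−0) = +5.

+5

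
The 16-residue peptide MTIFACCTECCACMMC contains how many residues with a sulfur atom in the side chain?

The sulfur-bearing residues are cysteine (–SH) and methionine (–S–CH₃).
Matching residues: M1, C6, C7, C10, C11, C13, M14, M15, C16.

9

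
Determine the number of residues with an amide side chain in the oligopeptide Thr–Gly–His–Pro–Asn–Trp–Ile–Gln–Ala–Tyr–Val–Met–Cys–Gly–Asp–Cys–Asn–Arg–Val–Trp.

3

Asparagine (N) and glutamine (Q) have uncharged amide side chains.
Matching residues: Asn5, Gln8, Asn17.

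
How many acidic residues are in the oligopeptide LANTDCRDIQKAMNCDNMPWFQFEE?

5

The acidic residues are Asp (D) and Glu (E), whose side chains end in a carboxylate group.
Matching residues: D5, D8, D16, E24, E25.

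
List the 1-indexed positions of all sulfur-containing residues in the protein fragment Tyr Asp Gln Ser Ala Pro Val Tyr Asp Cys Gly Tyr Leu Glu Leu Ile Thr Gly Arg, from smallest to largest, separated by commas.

The sulfur-bearing residues are cysteine (–SH) and methionine (–S–CH₃).
Matching residues: Cys10.

10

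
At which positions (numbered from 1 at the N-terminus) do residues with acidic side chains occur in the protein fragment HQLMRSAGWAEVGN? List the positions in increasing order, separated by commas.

Only D (aspartate) and E (glutamate) carry a side-chain carboxylic acid.
Matching residues: E11.

11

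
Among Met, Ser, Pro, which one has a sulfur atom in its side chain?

The sulfur-bearing residues are cysteine (–SH) and methionine (–S–CH₃).
Of the listed options, only Met belongs to this group.

Met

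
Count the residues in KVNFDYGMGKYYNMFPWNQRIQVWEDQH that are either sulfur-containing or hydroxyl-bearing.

5

Sulfur-containing: C, M. Hydroxyl-bearing: S, T, Y.
Sulfur-containing residues here: M8, M14 (2).
Hydroxyl-bearing residues here: Y6, Y11, Y12 (3).
The two groups share no amino acid, so total = 2 + 3 = 5.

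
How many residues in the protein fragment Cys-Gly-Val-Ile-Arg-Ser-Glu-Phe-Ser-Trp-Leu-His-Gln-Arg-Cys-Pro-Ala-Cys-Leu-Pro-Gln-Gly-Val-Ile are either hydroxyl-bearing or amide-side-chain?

4

Hydroxyl-bearing: S, T, Y. Amide-side-chain: N, Q.
Hydroxyl-bearing residues here: Ser6, Ser9 (2).
Amide-side-chain residues here: Gln13, Gln21 (2).
The two groups share no amino acid, so total = 2 + 2 = 4.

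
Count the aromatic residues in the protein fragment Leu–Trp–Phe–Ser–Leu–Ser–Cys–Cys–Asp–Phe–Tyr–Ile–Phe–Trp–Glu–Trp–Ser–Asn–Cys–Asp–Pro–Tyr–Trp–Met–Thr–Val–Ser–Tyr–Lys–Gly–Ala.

F, W, and Y each carry an aromatic ring on the side chain.
Matching residues: Trp2, Phe3, Phe10, Tyr11, Phe13, Trp14, Trp16, Tyr22, Trp23, Tyr28.

10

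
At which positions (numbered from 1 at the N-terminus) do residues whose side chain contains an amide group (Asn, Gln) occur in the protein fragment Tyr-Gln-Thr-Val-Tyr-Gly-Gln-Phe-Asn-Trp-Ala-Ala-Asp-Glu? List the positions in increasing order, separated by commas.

Matching residues: Gln2, Gln7, Asn9.

2, 7, 9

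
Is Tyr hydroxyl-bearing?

S, T, and Y are the three residues with a side-chain hydroxyl.
Tyrosine is in this group.

Yes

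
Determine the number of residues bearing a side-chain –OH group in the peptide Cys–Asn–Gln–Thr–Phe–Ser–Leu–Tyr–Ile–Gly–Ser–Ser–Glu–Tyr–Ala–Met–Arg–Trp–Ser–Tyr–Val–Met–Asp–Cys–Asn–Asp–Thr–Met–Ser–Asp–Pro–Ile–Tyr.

11

S, T, and Y are the three residues with a side-chain hydroxyl.
Matching residues: Thr4, Ser6, Tyr8, Ser11, Ser12, Tyr14, Ser19, Tyr20, Thr27, Ser29, Tyr33.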